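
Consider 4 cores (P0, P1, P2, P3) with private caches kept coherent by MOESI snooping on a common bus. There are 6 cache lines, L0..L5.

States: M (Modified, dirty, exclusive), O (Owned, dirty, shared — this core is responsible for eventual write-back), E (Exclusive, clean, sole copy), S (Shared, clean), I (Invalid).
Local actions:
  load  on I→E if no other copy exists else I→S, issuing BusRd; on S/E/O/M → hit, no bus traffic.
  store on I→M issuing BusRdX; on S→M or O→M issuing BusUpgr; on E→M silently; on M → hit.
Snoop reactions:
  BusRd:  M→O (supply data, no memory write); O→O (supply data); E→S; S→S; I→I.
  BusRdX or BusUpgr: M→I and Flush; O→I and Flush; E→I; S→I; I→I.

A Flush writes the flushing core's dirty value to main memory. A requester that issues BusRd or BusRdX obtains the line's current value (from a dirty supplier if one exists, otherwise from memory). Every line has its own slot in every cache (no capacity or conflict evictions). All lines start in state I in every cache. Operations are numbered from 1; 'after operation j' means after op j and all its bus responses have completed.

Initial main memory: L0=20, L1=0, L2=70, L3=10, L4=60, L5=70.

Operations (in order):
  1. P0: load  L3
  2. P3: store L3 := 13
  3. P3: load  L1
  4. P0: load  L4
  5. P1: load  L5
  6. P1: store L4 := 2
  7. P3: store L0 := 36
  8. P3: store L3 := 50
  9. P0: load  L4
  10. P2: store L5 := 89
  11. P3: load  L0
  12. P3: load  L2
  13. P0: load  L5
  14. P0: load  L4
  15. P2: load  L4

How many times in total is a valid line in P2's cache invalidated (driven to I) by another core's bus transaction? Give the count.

invalidations = 0

1. P0: load  L3  bus=[BusRd]  L3: P0=E P1=I P2=I P3=I  mem[L3]=10
2. P3: store L3 := 13  bus=[BusRdX]  L3: P0=I P1=I P2=I P3=M  mem[L3]=10
3. P3: load  L1  bus=[BusRd]  L1: P0=I P1=I P2=I P3=E  mem[L1]=0
4. P0: load  L4  bus=[BusRd]  L4: P0=E P1=I P2=I P3=I  mem[L4]=60
5. P1: load  L5  bus=[BusRd]  L5: P0=I P1=E P2=I P3=I  mem[L5]=70
6. P1: store L4 := 2  bus=[BusRdX]  L4: P0=I P1=M P2=I P3=I  mem[L4]=60
7. P3: store L0 := 36  bus=[BusRdX]  L0: P0=I P1=I P2=I P3=M  mem[L0]=20
8. P3: store L3 := 50  bus=[-]  L3: P0=I P1=I P2=I P3=M  mem[L3]=10
9. P0: load  L4  bus=[BusRd]  L4: P0=S P1=O P2=I P3=I  mem[L4]=60
10. P2: store L5 := 89  bus=[BusRdX]  L5: P0=I P1=I P2=M P3=I  mem[L5]=70
11. P3: load  L0  bus=[-]  L0: P0=I P1=I P2=I P3=M  mem[L0]=20
12. P3: load  L2  bus=[BusRd]  L2: P0=I P1=I P2=I P3=E  mem[L2]=70
13. P0: load  L5  bus=[BusRd]  L5: P0=S P1=I P2=O P3=I  mem[L5]=70
14. P0: load  L4  bus=[-]  L4: P0=S P1=O P2=I P3=I  mem[L4]=60
15. P2: load  L4  bus=[BusRd]  L4: P0=S P1=O P2=S P3=I  mem[L4]=60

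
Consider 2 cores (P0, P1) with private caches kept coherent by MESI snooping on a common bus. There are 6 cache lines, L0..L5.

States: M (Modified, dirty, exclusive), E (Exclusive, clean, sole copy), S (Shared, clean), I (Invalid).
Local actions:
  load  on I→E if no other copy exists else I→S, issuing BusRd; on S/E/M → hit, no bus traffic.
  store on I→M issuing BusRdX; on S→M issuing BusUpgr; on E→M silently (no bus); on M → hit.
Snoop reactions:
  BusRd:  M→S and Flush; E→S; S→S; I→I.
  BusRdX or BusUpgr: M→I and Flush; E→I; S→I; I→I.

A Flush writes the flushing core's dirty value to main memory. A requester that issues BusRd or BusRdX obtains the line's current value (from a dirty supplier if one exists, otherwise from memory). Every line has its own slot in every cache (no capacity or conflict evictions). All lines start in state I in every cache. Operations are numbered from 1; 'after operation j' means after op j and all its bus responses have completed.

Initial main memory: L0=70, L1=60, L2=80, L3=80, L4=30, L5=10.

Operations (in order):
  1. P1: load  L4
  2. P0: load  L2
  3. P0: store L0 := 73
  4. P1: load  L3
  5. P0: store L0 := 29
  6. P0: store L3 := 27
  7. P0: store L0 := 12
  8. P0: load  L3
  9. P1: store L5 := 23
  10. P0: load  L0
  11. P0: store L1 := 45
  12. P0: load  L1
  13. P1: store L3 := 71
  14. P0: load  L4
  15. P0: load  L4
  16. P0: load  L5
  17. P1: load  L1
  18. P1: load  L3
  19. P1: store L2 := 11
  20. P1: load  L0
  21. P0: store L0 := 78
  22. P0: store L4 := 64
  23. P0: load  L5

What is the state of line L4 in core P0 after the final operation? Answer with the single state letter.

[1] P1: load  L4 | P0:I, P1:E(30) | bus: BusRd
[2] P0: load  L2 | P0:E(80), P1:I | bus: BusRd
[3] P0: store L0 := 73 | P0:M(73), P1:I | bus: BusRdX
[4] P1: load  L3 | P0:I, P1:E(80) | bus: BusRd
[5] P0: store L0 := 29 | P0:M(29), P1:I | bus: none
[6] P0: store L3 := 27 | P0:M(27), P1:I | bus: BusRdX
[7] P0: store L0 := 12 | P0:M(12), P1:I | bus: none
[8] P0: load  L3 | P0:M(27), P1:I | bus: none
[9] P1: store L5 := 23 | P0:I, P1:M(23) | bus: BusRdX
[10] P0: load  L0 | P0:M(12), P1:I | bus: none
[11] P0: store L1 := 45 | P0:M(45), P1:I | bus: BusRdX
[12] P0: load  L1 | P0:M(45), P1:I | bus: none
[13] P1: store L3 := 71 | P0:I, P1:M(71) | bus: BusRdX,Flush
[14] P0: load  L4 | P0:S(30), P1:S(30) | bus: BusRd
[15] P0: load  L4 | P0:S(30), P1:S(30) | bus: none
[16] P0: load  L5 | P0:S(23), P1:S(23) | bus: BusRd,Flush
[17] P1: load  L1 | P0:S(45), P1:S(45) | bus: BusRd,Flush
[18] P1: load  L3 | P0:I, P1:M(71) | bus: none
[19] P1: store L2 := 11 | P0:I, P1:M(11) | bus: BusRdX
[20] P1: load  L0 | P0:S(12), P1:S(12) | bus: BusRd,Flush
[21] P0: store L0 := 78 | P0:M(78), P1:I | bus: BusUpgr
[22] P0: store L4 := 64 | P0:M(64), P1:I | bus: BusUpgr
[23] P0: load  L5 | P0:S(23), P1:S(23) | bus: none

state = M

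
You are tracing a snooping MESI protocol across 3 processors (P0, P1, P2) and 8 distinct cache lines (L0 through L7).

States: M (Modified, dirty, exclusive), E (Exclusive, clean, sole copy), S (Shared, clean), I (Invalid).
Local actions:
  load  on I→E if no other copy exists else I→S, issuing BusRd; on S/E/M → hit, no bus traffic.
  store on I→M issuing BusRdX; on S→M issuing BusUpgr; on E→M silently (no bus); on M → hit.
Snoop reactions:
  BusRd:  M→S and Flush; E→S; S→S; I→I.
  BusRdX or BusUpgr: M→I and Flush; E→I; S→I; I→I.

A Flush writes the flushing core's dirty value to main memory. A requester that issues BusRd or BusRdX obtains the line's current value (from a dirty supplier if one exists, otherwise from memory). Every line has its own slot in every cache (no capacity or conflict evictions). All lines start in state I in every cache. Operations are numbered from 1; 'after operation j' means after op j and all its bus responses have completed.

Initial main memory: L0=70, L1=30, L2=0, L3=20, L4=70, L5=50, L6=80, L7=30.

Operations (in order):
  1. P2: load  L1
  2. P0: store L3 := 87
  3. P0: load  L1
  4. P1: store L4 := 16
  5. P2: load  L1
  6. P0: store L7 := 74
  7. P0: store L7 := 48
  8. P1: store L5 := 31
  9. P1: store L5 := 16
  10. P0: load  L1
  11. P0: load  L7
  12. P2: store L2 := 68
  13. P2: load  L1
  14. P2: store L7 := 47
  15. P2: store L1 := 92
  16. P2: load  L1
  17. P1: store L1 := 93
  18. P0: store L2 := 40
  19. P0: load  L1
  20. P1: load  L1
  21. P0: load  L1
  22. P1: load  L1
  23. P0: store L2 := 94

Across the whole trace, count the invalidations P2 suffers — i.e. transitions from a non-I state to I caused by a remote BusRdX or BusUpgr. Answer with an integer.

invalidations = 2

1. P2: load  L1  bus=[BusRd]  L1: P0=I P1=I P2=E  mem[L1]=30
2. P0: store L3 := 87  bus=[BusRdX]  L3: P0=M P1=I P2=I  mem[L3]=20
3. P0: load  L1  bus=[BusRd]  L1: P0=S P1=I P2=S  mem[L1]=30
4. P1: store L4 := 16  bus=[BusRdX]  L4: P0=I P1=M P2=I  mem[L4]=70
5. P2: load  L1  bus=[-]  L1: P0=S P1=I P2=S  mem[L1]=30
6. P0: store L7 := 74  bus=[BusRdX]  L7: P0=M P1=I P2=I  mem[L7]=30
7. P0: store L7 := 48  bus=[-]  L7: P0=M P1=I P2=I  mem[L7]=30
8. P1: store L5 := 31  bus=[BusRdX]  L5: P0=I P1=M P2=I  mem[L5]=50
9. P1: store L5 := 16  bus=[-]  L5: P0=I P1=M P2=I  mem[L5]=50
10. P0: load  L1  bus=[-]  L1: P0=S P1=I P2=S  mem[L1]=30
11. P0: load  L7  bus=[-]  L7: P0=M P1=I P2=I  mem[L7]=30
12. P2: store L2 := 68  bus=[BusRdX]  L2: P0=I P1=I P2=M  mem[L2]=0
13. P2: load  L1  bus=[-]  L1: P0=S P1=I P2=S  mem[L1]=30
14. P2: store L7 := 47  bus=[BusRdX,Flush]  L7: P0=I P1=I P2=M  mem[L7]=48
15. P2: store L1 := 92  bus=[BusUpgr]  L1: P0=I P1=I P2=M  mem[L1]=30
16. P2: load  L1  bus=[-]  L1: P0=I P1=I P2=M  mem[L1]=30
17. P1: store L1 := 93  bus=[BusRdX,Flush]  L1: P0=I P1=M P2=I  mem[L1]=92
18. P0: store L2 := 40  bus=[BusRdX,Flush]  L2: P0=M P1=I P2=I  mem[L2]=68
19. P0: load  L1  bus=[BusRd,Flush]  L1: P0=S P1=S P2=I  mem[L1]=93
20. P1: load  L1  bus=[-]  L1: P0=S P1=S P2=I  mem[L1]=93
21. P0: load  L1  bus=[-]  L1: P0=S P1=S P2=I  mem[L1]=93
22. P1: load  L1  bus=[-]  L1: P0=S P1=S P2=I  mem[L1]=93
23. P0: store L2 := 94  bus=[-]  L2: P0=M P1=I P2=I  mem[L2]=68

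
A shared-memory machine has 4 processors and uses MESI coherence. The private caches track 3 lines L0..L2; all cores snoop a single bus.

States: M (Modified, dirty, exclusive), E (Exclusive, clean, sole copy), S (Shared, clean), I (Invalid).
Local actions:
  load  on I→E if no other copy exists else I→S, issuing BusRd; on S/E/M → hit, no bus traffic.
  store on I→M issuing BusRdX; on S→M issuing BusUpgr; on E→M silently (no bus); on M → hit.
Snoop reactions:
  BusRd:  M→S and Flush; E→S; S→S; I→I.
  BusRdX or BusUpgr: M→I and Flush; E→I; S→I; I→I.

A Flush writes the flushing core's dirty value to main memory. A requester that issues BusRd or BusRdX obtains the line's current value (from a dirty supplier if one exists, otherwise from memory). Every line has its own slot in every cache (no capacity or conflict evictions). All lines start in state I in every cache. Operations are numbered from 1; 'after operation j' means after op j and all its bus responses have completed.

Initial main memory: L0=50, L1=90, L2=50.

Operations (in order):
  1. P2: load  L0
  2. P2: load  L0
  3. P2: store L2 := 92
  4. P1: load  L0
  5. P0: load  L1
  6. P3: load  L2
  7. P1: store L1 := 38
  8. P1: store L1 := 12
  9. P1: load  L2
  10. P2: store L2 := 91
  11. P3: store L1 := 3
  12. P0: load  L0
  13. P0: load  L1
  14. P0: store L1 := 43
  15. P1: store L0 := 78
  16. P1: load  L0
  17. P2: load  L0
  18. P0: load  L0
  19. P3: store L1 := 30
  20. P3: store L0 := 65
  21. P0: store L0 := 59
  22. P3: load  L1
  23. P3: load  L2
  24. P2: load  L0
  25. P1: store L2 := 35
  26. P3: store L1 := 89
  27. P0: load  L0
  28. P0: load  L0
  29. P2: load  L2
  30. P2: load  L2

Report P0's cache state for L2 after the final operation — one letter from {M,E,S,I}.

  op1 P2: load  L0 → I/I/E/I on L0; bus BusRd; mem=50
  op2 P2: load  L0 → I/I/E/I on L0; bus (none); mem=50
  op3 P2: store L2 := 92 → I/I/M/I on L2; bus BusRdX; mem=50
  op4 P1: load  L0 → I/S/S/I on L0; bus BusRd; mem=50
  op5 P0: load  L1 → E/I/I/I on L1; bus BusRd; mem=90
  op6 P3: load  L2 → I/I/S/S on L2; bus BusRd Flush; mem=92
  op7 P1: store L1 := 38 → I/M/I/I on L1; bus BusRdX; mem=90
  op8 P1: store L1 := 12 → I/M/I/I on L1; bus (none); mem=90
  op9 P1: load  L2 → I/S/S/S on L2; bus BusRd; mem=92
  op10 P2: store L2 := 91 → I/I/M/I on L2; bus BusUpgr; mem=92
  op11 P3: store L1 := 3 → I/I/I/M on L1; bus BusRdX Flush; mem=12
  op12 P0: load  L0 → S/S/S/I on L0; bus BusRd; mem=50
  op13 P0: load  L1 → S/I/I/S on L1; bus BusRd Flush; mem=3
  op14 P0: store L1 := 43 → M/I/I/I on L1; bus BusUpgr; mem=3
  op15 P1: store L0 := 78 → I/M/I/I on L0; bus BusUpgr; mem=50
  op16 P1: load  L0 → I/M/I/I on L0; bus (none); mem=50
  op17 P2: load  L0 → I/S/S/I on L0; bus BusRd Flush; mem=78
  op18 P0: load  L0 → S/S/S/I on L0; bus BusRd; mem=78
  op19 P3: store L1 := 30 → I/I/I/M on L1; bus BusRdX Flush; mem=43
  op20 P3: store L0 := 65 → I/I/I/M on L0; bus BusRdX; mem=78
  op21 P0: store L0 := 59 → M/I/I/I on L0; bus BusRdX Flush; mem=65
  op22 P3: load  L1 → I/I/I/M on L1; bus (none); mem=43
  op23 P3: load  L2 → I/I/S/S on L2; bus BusRd Flush; mem=91
  op24 P2: load  L0 → S/I/S/I on L0; bus BusRd Flush; mem=59
  op25 P1: store L2 := 35 → I/M/I/I on L2; bus BusRdX; mem=91
  op26 P3: store L1 := 89 → I/I/I/M on L1; bus (none); mem=43
  op27 P0: load  L0 → S/I/S/I on L0; bus (none); mem=59
  op28 P0: load  L0 → S/I/S/I on L0; bus (none); mem=59
  op29 P2: load  L2 → I/S/S/I on L2; bus BusRd Flush; mem=35
  op30 P2: load  L2 → I/S/S/I on L2; bus (none); mem=35

state = I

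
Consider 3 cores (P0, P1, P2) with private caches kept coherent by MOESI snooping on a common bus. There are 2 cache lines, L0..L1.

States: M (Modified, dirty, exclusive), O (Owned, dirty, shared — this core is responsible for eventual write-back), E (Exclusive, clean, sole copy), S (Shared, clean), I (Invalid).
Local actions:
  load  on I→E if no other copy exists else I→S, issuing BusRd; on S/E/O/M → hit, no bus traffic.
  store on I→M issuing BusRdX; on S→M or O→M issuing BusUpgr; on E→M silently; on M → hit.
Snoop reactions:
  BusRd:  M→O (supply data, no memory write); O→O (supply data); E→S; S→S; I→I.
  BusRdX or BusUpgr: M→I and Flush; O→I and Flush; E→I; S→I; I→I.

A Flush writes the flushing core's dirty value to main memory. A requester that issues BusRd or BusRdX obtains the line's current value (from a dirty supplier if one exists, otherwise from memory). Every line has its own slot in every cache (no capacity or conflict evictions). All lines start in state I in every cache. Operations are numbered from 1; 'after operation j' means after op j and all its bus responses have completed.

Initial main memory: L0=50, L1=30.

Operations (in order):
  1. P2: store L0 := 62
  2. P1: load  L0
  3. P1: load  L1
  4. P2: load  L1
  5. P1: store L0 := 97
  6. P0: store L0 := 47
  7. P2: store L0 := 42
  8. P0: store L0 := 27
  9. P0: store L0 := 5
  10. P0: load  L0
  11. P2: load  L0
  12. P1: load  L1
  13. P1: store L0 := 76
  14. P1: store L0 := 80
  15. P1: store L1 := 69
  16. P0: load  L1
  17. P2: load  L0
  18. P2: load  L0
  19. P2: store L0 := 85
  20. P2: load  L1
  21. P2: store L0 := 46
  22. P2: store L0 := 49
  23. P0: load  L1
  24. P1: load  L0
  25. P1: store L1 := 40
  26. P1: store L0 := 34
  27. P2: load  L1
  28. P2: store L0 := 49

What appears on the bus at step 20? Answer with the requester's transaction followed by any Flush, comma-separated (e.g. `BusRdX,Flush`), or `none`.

bus = BusRd

1. P2: store L0 := 62  bus=[BusRdX]  L0: P0=I P1=I P2=M  mem[L0]=50
2. P1: load  L0  bus=[BusRd]  L0: P0=I P1=S P2=O  mem[L0]=50
3. P1: load  L1  bus=[BusRd]  L1: P0=I P1=E P2=I  mem[L1]=30
4. P2: load  L1  bus=[BusRd]  L1: P0=I P1=S P2=S  mem[L1]=30
5. P1: store L0 := 97  bus=[BusUpgr,Flush]  L0: P0=I P1=M P2=I  mem[L0]=62
6. P0: store L0 := 47  bus=[BusRdX,Flush]  L0: P0=M P1=I P2=I  mem[L0]=97
7. P2: store L0 := 42  bus=[BusRdX,Flush]  L0: P0=I P1=I P2=M  mem[L0]=47
8. P0: store L0 := 27  bus=[BusRdX,Flush]  L0: P0=M P1=I P2=I  mem[L0]=42
9. P0: store L0 := 5  bus=[-]  L0: P0=M P1=I P2=I  mem[L0]=42
10. P0: load  L0  bus=[-]  L0: P0=M P1=I P2=I  mem[L0]=42
11. P2: load  L0  bus=[BusRd]  L0: P0=O P1=I P2=S  mem[L0]=42
12. P1: load  L1  bus=[-]  L1: P0=I P1=S P2=S  mem[L1]=30
13. P1: store L0 := 76  bus=[BusRdX,Flush]  L0: P0=I P1=M P2=I  mem[L0]=5
14. P1: store L0 := 80  bus=[-]  L0: P0=I P1=M P2=I  mem[L0]=5
15. P1: store L1 := 69  bus=[BusUpgr]  L1: P0=I P1=M P2=I  mem[L1]=30
16. P0: load  L1  bus=[BusRd]  L1: P0=S P1=O P2=I  mem[L1]=30
17. P2: load  L0  bus=[BusRd]  L0: P0=I P1=O P2=S  mem[L0]=5
18. P2: load  L0  bus=[-]  L0: P0=I P1=O P2=S  mem[L0]=5
19. P2: store L0 := 85  bus=[BusUpgr,Flush]  L0: P0=I P1=I P2=M  mem[L0]=80
20. P2: load  L1  bus=[BusRd]  L1: P0=S P1=O P2=S  mem[L1]=30
21. P2: store L0 := 46  bus=[-]  L0: P0=I P1=I P2=M  mem[L0]=80
22. P2: store L0 := 49  bus=[-]  L0: P0=I P1=I P2=M  mem[L0]=80
23. P0: load  L1  bus=[-]  L1: P0=S P1=O P2=S  mem[L1]=30
24. P1: load  L0  bus=[BusRd]  L0: P0=I P1=S P2=O  mem[L0]=80
25. P1: store L1 := 40  bus=[BusUpgr]  L1: P0=I P1=M P2=I  mem[L1]=30
26. P1: store L0 := 34  bus=[BusUpgr,Flush]  L0: P0=I P1=M P2=I  mem[L0]=49
27. P2: load  L1  bus=[BusRd]  L1: P0=I P1=O P2=S  mem[L1]=30
28. P2: store L0 := 49  bus=[BusRdX,Flush]  L0: P0=I P1=I P2=M  mem[L0]=34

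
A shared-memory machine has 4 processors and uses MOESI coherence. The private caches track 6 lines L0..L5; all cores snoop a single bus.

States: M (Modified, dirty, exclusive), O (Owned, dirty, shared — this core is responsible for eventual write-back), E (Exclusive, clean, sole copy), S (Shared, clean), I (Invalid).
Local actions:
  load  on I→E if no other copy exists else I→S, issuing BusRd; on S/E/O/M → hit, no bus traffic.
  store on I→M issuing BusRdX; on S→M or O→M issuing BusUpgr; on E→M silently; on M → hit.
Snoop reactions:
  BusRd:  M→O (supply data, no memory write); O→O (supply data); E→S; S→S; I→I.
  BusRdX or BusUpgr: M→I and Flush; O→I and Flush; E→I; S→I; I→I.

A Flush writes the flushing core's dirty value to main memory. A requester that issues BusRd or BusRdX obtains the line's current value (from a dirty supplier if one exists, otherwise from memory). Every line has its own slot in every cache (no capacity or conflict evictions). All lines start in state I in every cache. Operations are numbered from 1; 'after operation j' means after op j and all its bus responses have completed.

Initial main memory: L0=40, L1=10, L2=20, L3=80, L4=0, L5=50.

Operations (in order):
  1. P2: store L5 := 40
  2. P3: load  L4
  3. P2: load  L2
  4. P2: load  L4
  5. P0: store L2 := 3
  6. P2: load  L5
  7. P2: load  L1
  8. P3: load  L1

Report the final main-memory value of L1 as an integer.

step 1: P2: store L5 := 40  ⟶  IIMI  (L5)  txn=BusRdX  M[L5]=50
step 2: P3: load  L4  ⟶  IIIE  (L4)  txn=BusRd  M[L4]=0
step 3: P2: load  L2  ⟶  IIEI  (L2)  txn=BusRd  M[L2]=20
step 4: P2: load  L4  ⟶  IISS  (L4)  txn=BusRd  M[L4]=0
step 5: P0: store L2 := 3  ⟶  MIII  (L2)  txn=BusRdX  M[L2]=20
step 6: P2: load  L5  ⟶  IIMI  (L5)  txn=∅  M[L5]=50
step 7: P2: load  L1  ⟶  IIEI  (L1)  txn=BusRd  M[L1]=10
step 8: P3: load  L1  ⟶  IISS  (L1)  txn=BusRd  M[L1]=10

memory[L1] = 10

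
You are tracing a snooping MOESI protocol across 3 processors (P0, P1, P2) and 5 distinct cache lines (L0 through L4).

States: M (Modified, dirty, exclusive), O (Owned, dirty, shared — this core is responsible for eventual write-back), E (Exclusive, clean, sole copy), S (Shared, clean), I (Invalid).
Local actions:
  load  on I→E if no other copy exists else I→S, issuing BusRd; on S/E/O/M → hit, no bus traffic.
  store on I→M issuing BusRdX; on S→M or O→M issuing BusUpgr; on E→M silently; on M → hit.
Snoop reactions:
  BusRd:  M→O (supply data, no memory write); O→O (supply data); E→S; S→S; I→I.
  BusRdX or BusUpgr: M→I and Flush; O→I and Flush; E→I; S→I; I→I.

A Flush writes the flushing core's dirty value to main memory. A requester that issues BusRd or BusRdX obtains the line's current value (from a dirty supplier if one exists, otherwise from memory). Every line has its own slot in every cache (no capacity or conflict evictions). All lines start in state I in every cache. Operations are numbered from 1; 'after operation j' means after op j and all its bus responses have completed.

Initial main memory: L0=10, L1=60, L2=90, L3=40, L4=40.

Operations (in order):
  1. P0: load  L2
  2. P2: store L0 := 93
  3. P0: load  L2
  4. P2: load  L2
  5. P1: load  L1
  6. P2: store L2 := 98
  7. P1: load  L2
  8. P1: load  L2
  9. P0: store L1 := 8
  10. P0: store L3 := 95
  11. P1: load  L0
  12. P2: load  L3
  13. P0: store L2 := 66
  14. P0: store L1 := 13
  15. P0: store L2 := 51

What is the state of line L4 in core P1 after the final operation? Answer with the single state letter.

state = I

  op1 P0: load  L2 → E/I/I on L2; bus BusRd; mem=90
  op2 P2: store L0 := 93 → I/I/M on L0; bus BusRdX; mem=10
  op3 P0: load  L2 → E/I/I on L2; bus (none); mem=90
  op4 P2: load  L2 → S/I/S on L2; bus BusRd; mem=90
  op5 P1: load  L1 → I/E/I on L1; bus BusRd; mem=60
  op6 P2: store L2 := 98 → I/I/M on L2; bus BusUpgr; mem=90
  op7 P1: load  L2 → I/S/O on L2; bus BusRd; mem=90
  op8 P1: load  L2 → I/S/O on L2; bus (none); mem=90
  op9 P0: store L1 := 8 → M/I/I on L1; bus BusRdX; mem=60
  op10 P0: store L3 := 95 → M/I/I on L3; bus BusRdX; mem=40
  op11 P1: load  L0 → I/S/O on L0; bus BusRd; mem=10
  op12 P2: load  L3 → O/I/S on L3; bus BusRd; mem=40
  op13 P0: store L2 := 66 → M/I/I on L2; bus BusRdX Flush; mem=98
  op14 P0: store L1 := 13 → M/I/I on L1; bus (none); mem=60
  op15 P0: store L2 := 51 → M/I/I on L2; bus (none); mem=98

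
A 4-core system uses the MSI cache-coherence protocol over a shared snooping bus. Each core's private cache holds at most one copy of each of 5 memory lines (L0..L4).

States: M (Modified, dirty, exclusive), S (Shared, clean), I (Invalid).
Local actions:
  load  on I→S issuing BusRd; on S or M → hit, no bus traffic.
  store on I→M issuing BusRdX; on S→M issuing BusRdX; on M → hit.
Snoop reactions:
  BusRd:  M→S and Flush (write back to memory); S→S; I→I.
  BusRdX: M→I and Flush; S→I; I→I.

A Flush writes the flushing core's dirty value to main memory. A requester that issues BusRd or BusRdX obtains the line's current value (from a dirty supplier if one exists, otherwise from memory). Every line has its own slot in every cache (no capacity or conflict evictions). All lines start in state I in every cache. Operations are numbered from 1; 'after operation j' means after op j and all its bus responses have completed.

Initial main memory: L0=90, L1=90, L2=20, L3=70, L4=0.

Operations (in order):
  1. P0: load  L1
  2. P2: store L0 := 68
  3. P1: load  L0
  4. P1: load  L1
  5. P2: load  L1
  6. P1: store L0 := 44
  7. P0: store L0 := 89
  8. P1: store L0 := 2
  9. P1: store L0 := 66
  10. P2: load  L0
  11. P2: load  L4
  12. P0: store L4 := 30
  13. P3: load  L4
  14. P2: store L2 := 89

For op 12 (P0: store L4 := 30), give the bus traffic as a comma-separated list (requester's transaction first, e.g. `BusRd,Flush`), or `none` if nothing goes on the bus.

bus = BusRdX

1. P0: load  L1  bus=[BusRd]  L1: P0=S P1=I P2=I P3=I  mem[L1]=90
2. P2: store L0 := 68  bus=[BusRdX]  L0: P0=I P1=I P2=M P3=I  mem[L0]=90
3. P1: load  L0  bus=[BusRd,Flush]  L0: P0=I P1=S P2=S P3=I  mem[L0]=68
4. P1: load  L1  bus=[BusRd]  L1: P0=S P1=S P2=I P3=I  mem[L1]=90
5. P2: load  L1  bus=[BusRd]  L1: P0=S P1=S P2=S P3=I  mem[L1]=90
6. P1: store L0 := 44  bus=[BusRdX]  L0: P0=I P1=M P2=I P3=I  mem[L0]=68
7. P0: store L0 := 89  bus=[BusRdX,Flush]  L0: P0=M P1=I P2=I P3=I  mem[L0]=44
8. P1: store L0 := 2  bus=[BusRdX,Flush]  L0: P0=I P1=M P2=I P3=I  mem[L0]=89
9. P1: store L0 := 66  bus=[-]  L0: P0=I P1=M P2=I P3=I  mem[L0]=89
10. P2: load  L0  bus=[BusRd,Flush]  L0: P0=I P1=S P2=S P3=I  mem[L0]=66
11. P2: load  L4  bus=[BusRd]  L4: P0=I P1=I P2=S P3=I  mem[L4]=0
12. P0: store L4 := 30  bus=[BusRdX]  L4: P0=M P1=I P2=I P3=I  mem[L4]=0
13. P3: load  L4  bus=[BusRd,Flush]  L4: P0=S P1=I P2=I P3=S  mem[L4]=30
14. P2: store L2 := 89  bus=[BusRdX]  L2: P0=I P1=I P2=M P3=I  mem[L2]=20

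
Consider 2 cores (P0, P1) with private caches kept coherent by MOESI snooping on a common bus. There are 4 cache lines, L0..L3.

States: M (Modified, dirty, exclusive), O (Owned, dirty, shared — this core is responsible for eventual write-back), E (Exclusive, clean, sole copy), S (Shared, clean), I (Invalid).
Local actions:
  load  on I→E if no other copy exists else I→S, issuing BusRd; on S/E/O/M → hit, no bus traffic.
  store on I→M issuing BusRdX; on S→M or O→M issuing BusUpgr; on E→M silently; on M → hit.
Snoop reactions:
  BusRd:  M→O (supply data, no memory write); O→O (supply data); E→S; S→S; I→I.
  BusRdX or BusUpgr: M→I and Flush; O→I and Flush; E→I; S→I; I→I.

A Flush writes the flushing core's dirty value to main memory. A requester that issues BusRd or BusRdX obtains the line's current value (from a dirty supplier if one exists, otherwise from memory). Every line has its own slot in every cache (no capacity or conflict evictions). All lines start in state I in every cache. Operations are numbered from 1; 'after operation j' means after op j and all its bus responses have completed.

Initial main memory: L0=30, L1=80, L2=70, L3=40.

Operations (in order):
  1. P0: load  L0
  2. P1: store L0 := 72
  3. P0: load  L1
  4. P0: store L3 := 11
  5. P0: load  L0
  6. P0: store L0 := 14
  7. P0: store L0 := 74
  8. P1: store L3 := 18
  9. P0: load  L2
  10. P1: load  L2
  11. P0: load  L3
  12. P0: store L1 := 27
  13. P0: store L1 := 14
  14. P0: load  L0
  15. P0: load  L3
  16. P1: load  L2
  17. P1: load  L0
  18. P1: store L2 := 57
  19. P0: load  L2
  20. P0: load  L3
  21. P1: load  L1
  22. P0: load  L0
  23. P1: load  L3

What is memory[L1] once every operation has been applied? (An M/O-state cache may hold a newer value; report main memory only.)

memory[L1] = 80

[1] P0: load  L0 | P0:E(30), P1:I | bus: BusRd
[2] P1: store L0 := 72 | P0:I, P1:M(72) | bus: BusRdX
[3] P0: load  L1 | P0:E(80), P1:I | bus: BusRd
[4] P0: store L3 := 11 | P0:M(11), P1:I | bus: BusRdX
[5] P0: load  L0 | P0:S(72), P1:O(72) | bus: BusRd
[6] P0: store L0 := 14 | P0:M(14), P1:I | bus: BusUpgr,Flush
[7] P0: store L0 := 74 | P0:M(74), P1:I | bus: none
[8] P1: store L3 := 18 | P0:I, P1:M(18) | bus: BusRdX,Flush
[9] P0: load  L2 | P0:E(70), P1:I | bus: BusRd
[10] P1: load  L2 | P0:S(70), P1:S(70) | bus: BusRd
[11] P0: load  L3 | P0:S(18), P1:O(18) | bus: BusRd
[12] P0: store L1 := 27 | P0:M(27), P1:I | bus: none
[13] P0: store L1 := 14 | P0:M(14), P1:I | bus: none
[14] P0: load  L0 | P0:M(74), P1:I | bus: none
[15] P0: load  L3 | P0:S(18), P1:O(18) | bus: none
[16] P1: load  L2 | P0:S(70), P1:S(70) | bus: none
[17] P1: load  L0 | P0:O(74), P1:S(74) | bus: BusRd
[18] P1: store L2 := 57 | P0:I, P1:M(57) | bus: BusUpgr
[19] P0: load  L2 | P0:S(57), P1:O(57) | bus: BusRd
[20] P0: load  L3 | P0:S(18), P1:O(18) | bus: none
[21] P1: load  L1 | P0:O(14), P1:S(14) | bus: BusRd
[22] P0: load  L0 | P0:O(74), P1:S(74) | bus: none
[23] P1: load  L3 | P0:S(18), P1:O(18) | bus: none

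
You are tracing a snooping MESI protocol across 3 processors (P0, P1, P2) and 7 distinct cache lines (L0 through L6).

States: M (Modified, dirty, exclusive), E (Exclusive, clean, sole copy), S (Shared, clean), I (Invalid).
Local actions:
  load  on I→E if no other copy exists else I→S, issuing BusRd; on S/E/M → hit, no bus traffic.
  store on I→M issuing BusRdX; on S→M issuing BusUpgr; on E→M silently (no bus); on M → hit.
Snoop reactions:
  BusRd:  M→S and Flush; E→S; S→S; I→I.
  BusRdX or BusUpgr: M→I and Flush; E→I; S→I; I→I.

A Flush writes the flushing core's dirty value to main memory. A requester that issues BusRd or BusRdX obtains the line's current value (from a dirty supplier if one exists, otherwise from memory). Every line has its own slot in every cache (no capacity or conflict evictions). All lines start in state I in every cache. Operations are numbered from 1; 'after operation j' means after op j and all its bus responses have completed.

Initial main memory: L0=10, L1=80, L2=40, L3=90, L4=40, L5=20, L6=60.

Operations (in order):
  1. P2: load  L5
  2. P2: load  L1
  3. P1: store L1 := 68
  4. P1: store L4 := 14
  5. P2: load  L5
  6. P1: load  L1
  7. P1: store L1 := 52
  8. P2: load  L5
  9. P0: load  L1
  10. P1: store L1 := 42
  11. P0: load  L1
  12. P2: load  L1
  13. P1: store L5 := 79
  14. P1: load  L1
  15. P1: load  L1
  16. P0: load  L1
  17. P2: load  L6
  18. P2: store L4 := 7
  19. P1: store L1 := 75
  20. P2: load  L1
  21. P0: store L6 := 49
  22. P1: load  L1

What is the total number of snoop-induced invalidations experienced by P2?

invalidations = 4

  op1 P2: load  L5 → I/I/E on L5; bus BusRd; mem=20
  op2 P2: load  L1 → I/I/E on L1; bus BusRd; mem=80
  op3 P1: store L1 := 68 → I/M/I on L1; bus BusRdX; mem=80
  op4 P1: store L4 := 14 → I/M/I on L4; bus BusRdX; mem=40
  op5 P2: load  L5 → I/I/E on L5; bus (none); mem=20
  op6 P1: load  L1 → I/M/I on L1; bus (none); mem=80
  op7 P1: store L1 := 52 → I/M/I on L1; bus (none); mem=80
  op8 P2: load  L5 → I/I/E on L5; bus (none); mem=20
  op9 P0: load  L1 → S/S/I on L1; bus BusRd Flush; mem=52
  op10 P1: store L1 := 42 → I/M/I on L1; bus BusUpgr; mem=52
  op11 P0: load  L1 → S/S/I on L1; bus BusRd Flush; mem=42
  op12 P2: load  L1 → S/S/S on L1; bus BusRd; mem=42
  op13 P1: store L5 := 79 → I/M/I on L5; bus BusRdX; mem=20
  op14 P1: load  L1 → S/S/S on L1; bus (none); mem=42
  op15 P1: load  L1 → S/S/S on L1; bus (none); mem=42
  op16 P0: load  L1 → S/S/S on L1; bus (none); mem=42
  op17 P2: load  L6 → I/I/E on L6; bus BusRd; mem=60
  op18 P2: store L4 := 7 → I/I/M on L4; bus BusRdX Flush; mem=14
  op19 P1: store L1 := 75 → I/M/I on L1; bus BusUpgr; mem=42
  op20 P2: load  L1 → I/S/S on L1; bus BusRd Flush; mem=75
  op21 P0: store L6 := 49 → M/I/I on L6; bus BusRdX; mem=60
  op22 P1: load  L1 → I/S/S on L1; bus (none); mem=75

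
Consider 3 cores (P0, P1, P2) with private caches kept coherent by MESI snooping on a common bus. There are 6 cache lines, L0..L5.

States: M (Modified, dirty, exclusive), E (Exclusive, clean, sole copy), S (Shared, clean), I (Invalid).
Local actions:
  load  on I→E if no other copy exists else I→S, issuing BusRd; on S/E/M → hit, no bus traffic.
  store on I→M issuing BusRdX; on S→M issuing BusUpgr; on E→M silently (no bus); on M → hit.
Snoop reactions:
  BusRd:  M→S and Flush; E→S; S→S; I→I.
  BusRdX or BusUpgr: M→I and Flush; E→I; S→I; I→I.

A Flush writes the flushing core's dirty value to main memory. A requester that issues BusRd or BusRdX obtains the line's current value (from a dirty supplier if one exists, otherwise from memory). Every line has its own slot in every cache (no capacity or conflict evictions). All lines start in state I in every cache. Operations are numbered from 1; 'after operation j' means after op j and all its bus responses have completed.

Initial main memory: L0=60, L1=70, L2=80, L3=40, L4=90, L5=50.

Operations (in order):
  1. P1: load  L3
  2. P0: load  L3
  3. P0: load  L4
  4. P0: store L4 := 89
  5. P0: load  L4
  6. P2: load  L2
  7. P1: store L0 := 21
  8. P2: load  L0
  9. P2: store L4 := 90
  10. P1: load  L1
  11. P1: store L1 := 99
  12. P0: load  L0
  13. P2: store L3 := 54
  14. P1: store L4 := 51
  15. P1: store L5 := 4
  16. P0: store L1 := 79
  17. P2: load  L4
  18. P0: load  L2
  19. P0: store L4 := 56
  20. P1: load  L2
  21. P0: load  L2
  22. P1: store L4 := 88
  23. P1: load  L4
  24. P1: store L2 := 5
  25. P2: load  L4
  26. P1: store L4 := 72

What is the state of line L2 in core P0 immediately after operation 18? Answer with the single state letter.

state = S

step 1: P1: load  L3  ⟶  IEI  (L3)  txn=BusRd  M[L3]=40
step 2: P0: load  L3  ⟶  SSI  (L3)  txn=BusRd  M[L3]=40
step 3: P0: load  L4  ⟶  EII  (L4)  txn=BusRd  M[L4]=90
step 4: P0: store L4 := 89  ⟶  MII  (L4)  txn=∅  M[L4]=90
step 5: P0: load  L4  ⟶  MII  (L4)  txn=∅  M[L4]=90
step 6: P2: load  L2  ⟶  IIE  (L2)  txn=BusRd  M[L2]=80
step 7: P1: store L0 := 21  ⟶  IMI  (L0)  txn=BusRdX  M[L0]=60
step 8: P2: load  L0  ⟶  ISS  (L0)  txn=BusRd+Flush  M[L0]=21
step 9: P2: store L4 := 90  ⟶  IIM  (L4)  txn=BusRdX+Flush  M[L4]=89
step 10: P1: load  L1  ⟶  IEI  (L1)  txn=BusRd  M[L1]=70
step 11: P1: store L1 := 99  ⟶  IMI  (L1)  txn=∅  M[L1]=70
step 12: P0: load  L0  ⟶  SSS  (L0)  txn=BusRd  M[L0]=21
step 13: P2: store L3 := 54  ⟶  IIM  (L3)  txn=BusRdX  M[L3]=40
step 14: P1: store L4 := 51  ⟶  IMI  (L4)  txn=BusRdX+Flush  M[L4]=90
step 15: P1: store L5 := 4  ⟶  IMI  (L5)  txn=BusRdX  M[L5]=50
step 16: P0: store L1 := 79  ⟶  MII  (L1)  txn=BusRdX+Flush  M[L1]=99
step 17: P2: load  L4  ⟶  ISS  (L4)  txn=BusRd+Flush  M[L4]=51
step 18: P0: load  L2  ⟶  SIS  (L2)  txn=BusRd  M[L2]=80
step 19: P0: store L4 := 56  ⟶  MII  (L4)  txn=BusRdX  M[L4]=51
step 20: P1: load  L2  ⟶  SSS  (L2)  txn=BusRd  M[L2]=80
step 21: P0: load  L2  ⟶  SSS  (L2)  txn=∅  M[L2]=80
step 22: P1: store L4 := 88  ⟶  IMI  (L4)  txn=BusRdX+Flush  M[L4]=56
step 23: P1: load  L4  ⟶  IMI  (L4)  txn=∅  M[L4]=56
step 24: P1: store L2 := 5  ⟶  IMI  (L2)  txn=BusUpgr  M[L2]=80
step 25: P2: load  L4  ⟶  ISS  (L4)  txn=BusRd+Flush  M[L4]=88
step 26: P1: store L4 := 72  ⟶  IMI  (L4)  txn=BusUpgr  M[L4]=88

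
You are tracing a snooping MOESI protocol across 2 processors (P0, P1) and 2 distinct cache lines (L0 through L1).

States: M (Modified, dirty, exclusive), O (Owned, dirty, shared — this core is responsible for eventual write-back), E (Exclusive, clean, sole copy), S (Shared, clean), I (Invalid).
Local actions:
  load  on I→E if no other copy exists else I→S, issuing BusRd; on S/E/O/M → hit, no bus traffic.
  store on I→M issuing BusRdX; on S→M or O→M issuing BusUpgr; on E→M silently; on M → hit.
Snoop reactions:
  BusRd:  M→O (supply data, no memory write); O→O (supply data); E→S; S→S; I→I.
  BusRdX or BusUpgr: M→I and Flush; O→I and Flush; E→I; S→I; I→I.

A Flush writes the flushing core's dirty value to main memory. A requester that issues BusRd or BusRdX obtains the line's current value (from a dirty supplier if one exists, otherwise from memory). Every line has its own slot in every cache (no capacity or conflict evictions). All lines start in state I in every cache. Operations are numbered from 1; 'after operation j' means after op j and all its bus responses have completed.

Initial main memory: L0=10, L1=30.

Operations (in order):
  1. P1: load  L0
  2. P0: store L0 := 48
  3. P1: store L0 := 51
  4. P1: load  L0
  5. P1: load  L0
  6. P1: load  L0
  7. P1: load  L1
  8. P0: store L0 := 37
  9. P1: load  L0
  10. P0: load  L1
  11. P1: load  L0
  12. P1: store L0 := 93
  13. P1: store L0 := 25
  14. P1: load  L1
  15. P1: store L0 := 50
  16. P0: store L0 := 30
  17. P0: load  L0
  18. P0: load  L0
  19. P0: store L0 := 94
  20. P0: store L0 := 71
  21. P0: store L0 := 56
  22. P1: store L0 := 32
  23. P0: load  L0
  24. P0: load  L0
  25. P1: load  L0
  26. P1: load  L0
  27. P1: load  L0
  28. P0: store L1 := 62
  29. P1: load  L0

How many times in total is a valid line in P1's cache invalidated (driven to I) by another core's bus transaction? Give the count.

[1] P1: load  L0 | P0:I, P1:E(10) | bus: BusRd
[2] P0: store L0 := 48 | P0:M(48), P1:I | bus: BusRdX
[3] P1: store L0 := 51 | P0:I, P1:M(51) | bus: BusRdX,Flush
[4] P1: load  L0 | P0:I, P1:M(51) | bus: none
[5] P1: load  L0 | P0:I, P1:M(51) | bus: none
[6] P1: load  L0 | P0:I, P1:M(51) | bus: none
[7] P1: load  L1 | P0:I, P1:E(30) | bus: BusRd
[8] P0: store L0 := 37 | P0:M(37), P1:I | bus: BusRdX,Flush
[9] P1: load  L0 | P0:O(37), P1:S(37) | bus: BusRd
[10] P0: load  L1 | P0:S(30), P1:S(30) | bus: BusRd
[11] P1: load  L0 | P0:O(37), P1:S(37) | bus: none
[12] P1: store L0 := 93 | P0:I, P1:M(93) | bus: BusUpgr,Flush
[13] P1: store L0 := 25 | P0:I, P1:M(25) | bus: none
[14] P1: load  L1 | P0:S(30), P1:S(30) | bus: none
[15] P1: store L0 := 50 | P0:I, P1:M(50) | bus: none
[16] P0: store L0 := 30 | P0:M(30), P1:I | bus: BusRdX,Flush
[17] P0: load  L0 | P0:M(30), P1:I | bus: none
[18] P0: load  L0 | P0:M(30), P1:I | bus: none
[19] P0: store L0 := 94 | P0:M(94), P1:I | bus: none
[20] P0: store L0 := 71 | P0:M(71), P1:I | bus: none
[21] P0: store L0 := 56 | P0:M(56), P1:I | bus: none
[22] P1: store L0 := 32 | P0:I, P1:M(32) | bus: BusRdX,Flush
[23] P0: load  L0 | P0:S(32), P1:O(32) | bus: BusRd
[24] P0: load  L0 | P0:S(32), P1:O(32) | bus: none
[25] P1: load  L0 | P0:S(32), P1:O(32) | bus: none
[26] P1: load  L0 | P0:S(32), P1:O(32) | bus: none
[27] P1: load  L0 | P0:S(32), P1:O(32) | bus: none
[28] P0: store L1 := 62 | P0:M(62), P1:I | bus: BusUpgr
[29] P1: load  L0 | P0:S(32), P1:O(32) | bus: none

invalidations = 4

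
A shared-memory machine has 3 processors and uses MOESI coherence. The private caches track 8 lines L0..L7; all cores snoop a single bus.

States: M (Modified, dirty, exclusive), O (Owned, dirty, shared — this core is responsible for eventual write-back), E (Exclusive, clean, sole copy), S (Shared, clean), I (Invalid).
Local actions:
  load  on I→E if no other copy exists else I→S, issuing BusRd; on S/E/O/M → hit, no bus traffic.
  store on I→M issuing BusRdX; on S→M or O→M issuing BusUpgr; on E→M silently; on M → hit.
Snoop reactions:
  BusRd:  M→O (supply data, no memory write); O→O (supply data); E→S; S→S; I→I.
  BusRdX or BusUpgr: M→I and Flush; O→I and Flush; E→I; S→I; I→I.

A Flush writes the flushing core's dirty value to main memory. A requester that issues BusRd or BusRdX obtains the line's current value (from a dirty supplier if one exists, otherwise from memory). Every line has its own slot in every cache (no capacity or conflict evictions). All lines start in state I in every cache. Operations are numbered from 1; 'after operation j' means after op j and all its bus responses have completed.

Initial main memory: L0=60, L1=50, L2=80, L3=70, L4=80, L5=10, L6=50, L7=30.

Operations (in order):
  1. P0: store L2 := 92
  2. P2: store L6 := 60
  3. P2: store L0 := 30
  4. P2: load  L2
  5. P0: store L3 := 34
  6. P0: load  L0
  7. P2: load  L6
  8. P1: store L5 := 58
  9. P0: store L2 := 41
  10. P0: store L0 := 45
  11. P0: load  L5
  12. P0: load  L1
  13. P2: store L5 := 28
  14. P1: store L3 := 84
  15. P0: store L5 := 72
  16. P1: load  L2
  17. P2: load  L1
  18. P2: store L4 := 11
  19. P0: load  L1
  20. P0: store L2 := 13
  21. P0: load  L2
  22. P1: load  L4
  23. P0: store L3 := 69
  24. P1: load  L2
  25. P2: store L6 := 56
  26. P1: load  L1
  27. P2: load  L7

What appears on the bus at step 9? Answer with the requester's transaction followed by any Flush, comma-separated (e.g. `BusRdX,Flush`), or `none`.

bus = BusUpgr

1. P0: store L2 := 92  bus=[BusRdX]  L2: P0=M P1=I P2=I  mem[L2]=80
2. P2: store L6 := 60  bus=[BusRdX]  L6: P0=I P1=I P2=M  mem[L6]=50
3. P2: store L0 := 30  bus=[BusRdX]  L0: P0=I P1=I P2=M  mem[L0]=60
4. P2: load  L2  bus=[BusRd]  L2: P0=O P1=I P2=S  mem[L2]=80
5. P0: store L3 := 34  bus=[BusRdX]  L3: P0=M P1=I P2=I  mem[L3]=70
6. P0: load  L0  bus=[BusRd]  L0: P0=S P1=I P2=O  mem[L0]=60
7. P2: load  L6  bus=[-]  L6: P0=I P1=I P2=M  mem[L6]=50
8. P1: store L5 := 58  bus=[BusRdX]  L5: P0=I P1=M P2=I  mem[L5]=10
9. P0: store L2 := 41  bus=[BusUpgr]  L2: P0=M P1=I P2=I  mem[L2]=80
10. P0: store L0 := 45  bus=[BusUpgr,Flush]  L0: P0=M P1=I P2=I  mem[L0]=30
11. P0: load  L5  bus=[BusRd]  L5: P0=S P1=O P2=I  mem[L5]=10
12. P0: load  L1  bus=[BusRd]  L1: P0=E P1=I P2=I  mem[L1]=50
13. P2: store L5 := 28  bus=[BusRdX,Flush]  L5: P0=I P1=I P2=M  mem[L5]=58
14. P1: store L3 := 84  bus=[BusRdX,Flush]  L3: P0=I P1=M P2=I  mem[L3]=34
15. P0: store L5 := 72  bus=[BusRdX,Flush]  L5: P0=M P1=I P2=I  mem[L5]=28
16. P1: load  L2  bus=[BusRd]  L2: P0=O P1=S P2=I  mem[L2]=80
17. P2: load  L1  bus=[BusRd]  L1: P0=S P1=I P2=S  mem[L1]=50
18. P2: store L4 := 11  bus=[BusRdX]  L4: P0=I P1=I P2=M  mem[L4]=80
19. P0: load  L1  bus=[-]  L1: P0=S P1=I P2=S  mem[L1]=50
20. P0: store L2 := 13  bus=[BusUpgr]  L2: P0=M P1=I P2=I  mem[L2]=80
21. P0: load  L2  bus=[-]  L2: P0=M P1=I P2=I  mem[L2]=80
22. P1: load  L4  bus=[BusRd]  L4: P0=I P1=S P2=O  mem[L4]=80
23. P0: store L3 := 69  bus=[BusRdX,Flush]  L3: P0=M P1=I P2=I  mem[L3]=84
24. P1: load  L2  bus=[BusRd]  L2: P0=O P1=S P2=I  mem[L2]=80
25. P2: store L6 := 56  bus=[-]  L6: P0=I P1=I P2=M  mem[L6]=50
26. P1: load  L1  bus=[BusRd]  L1: P0=S P1=S P2=S  mem[L1]=50
27. P2: load  L7  bus=[BusRd]  L7: P0=I P1=I P2=E  mem[L7]=30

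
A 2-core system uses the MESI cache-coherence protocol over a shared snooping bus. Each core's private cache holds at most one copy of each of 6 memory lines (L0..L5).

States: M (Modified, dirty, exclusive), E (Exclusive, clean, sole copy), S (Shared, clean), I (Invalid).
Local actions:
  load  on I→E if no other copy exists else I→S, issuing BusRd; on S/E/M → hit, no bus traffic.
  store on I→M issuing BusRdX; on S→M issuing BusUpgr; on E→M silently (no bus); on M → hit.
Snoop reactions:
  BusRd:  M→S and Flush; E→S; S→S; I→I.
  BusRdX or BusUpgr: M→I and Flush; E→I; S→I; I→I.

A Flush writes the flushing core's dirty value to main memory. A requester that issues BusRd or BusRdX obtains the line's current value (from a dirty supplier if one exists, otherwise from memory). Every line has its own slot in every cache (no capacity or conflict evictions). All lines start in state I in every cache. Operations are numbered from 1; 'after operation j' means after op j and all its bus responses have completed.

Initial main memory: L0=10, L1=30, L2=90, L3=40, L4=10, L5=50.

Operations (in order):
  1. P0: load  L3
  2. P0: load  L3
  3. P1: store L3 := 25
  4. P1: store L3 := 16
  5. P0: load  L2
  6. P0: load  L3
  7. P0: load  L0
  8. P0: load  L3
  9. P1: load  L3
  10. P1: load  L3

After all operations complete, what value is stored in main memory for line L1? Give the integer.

  op1 P0: load  L3 → E/I on L3; bus BusRd; mem=40
  op2 P0: load  L3 → E/I on L3; bus (none); mem=40
  op3 P1: store L3 := 25 → I/M on L3; bus BusRdX; mem=40
  op4 P1: store L3 := 16 → I/M on L3; bus (none); mem=40
  op5 P0: load  L2 → E/I on L2; bus BusRd; mem=90
  op6 P0: load  L3 → S/S on L3; bus BusRd Flush; mem=16
  op7 P0: load  L0 → E/I on L0; bus BusRd; mem=10
  op8 P0: load  L3 → S/S on L3; bus (none); mem=16
  op9 P1: load  L3 → S/S on L3; bus (none); mem=16
  op10 P1: load  L3 → S/S on L3; bus (none); mem=16

memory[L1] = 30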